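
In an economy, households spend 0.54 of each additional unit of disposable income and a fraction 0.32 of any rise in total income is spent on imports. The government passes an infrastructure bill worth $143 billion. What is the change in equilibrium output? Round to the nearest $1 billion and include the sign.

Expenditure multiplier = 1/(1 − c + m) = 1/(1 − 0.54 + 0.32) = 1/0.78 ≈ 1.282.
ΔY = k × ΔG = (+$143 billion) / 0.78 ≈ +$183 billion.

+$183 billion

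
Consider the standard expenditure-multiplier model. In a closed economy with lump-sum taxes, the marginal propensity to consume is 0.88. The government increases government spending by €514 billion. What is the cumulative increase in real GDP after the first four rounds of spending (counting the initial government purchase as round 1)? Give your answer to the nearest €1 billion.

€1,715 billion

Round 1 adds ΔG = €514 billion; each later round is MPC = 0.88 times the previous.
After 4 rounds: 514 + 452.32 + 398.0416 + 350.276608 = ΔG·(1 − c^4)/(1 − c) = 514 × (1 − 0.59969536)/0.12 ≈ €1,715 billion.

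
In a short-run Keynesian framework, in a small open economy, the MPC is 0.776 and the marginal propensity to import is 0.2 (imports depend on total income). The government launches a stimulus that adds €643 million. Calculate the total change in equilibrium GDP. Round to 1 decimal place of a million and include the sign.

Government-spending multiplier = 1/(1 − c + m) = 1/(1 − 0.776 + 0.2) = 1/0.424 ≈ 2.358.
ΔY = k × ΔG = (+€643 million) / 0.424 ≈ +€1,516.5 million.

+€1,516.5 million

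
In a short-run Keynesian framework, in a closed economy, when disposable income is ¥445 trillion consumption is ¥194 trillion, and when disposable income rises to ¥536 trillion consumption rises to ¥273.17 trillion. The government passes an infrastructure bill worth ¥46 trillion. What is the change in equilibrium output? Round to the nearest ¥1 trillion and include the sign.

+¥354 trillion

MPC = ΔC/ΔYd = (273.17 − 194)/(536 − 445) = 79.17/91 = 0.87.
Government-spending multiplier = 1/(1 − MPC) = 1/(1 − 0.87) = 1/0.13 ≈ 7.692.
ΔY = k × ΔG = (+¥46 trillion) / 0.13 ≈ +¥354 trillion.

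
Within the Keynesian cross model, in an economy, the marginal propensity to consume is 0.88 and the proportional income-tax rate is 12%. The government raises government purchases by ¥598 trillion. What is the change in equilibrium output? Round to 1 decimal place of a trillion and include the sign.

Expenditure multiplier = 1/(1 − c(1−t)) = 1/(1 − 0.88×0.88) = 1/0.2256 ≈ 4.433.
ΔY = k × ΔG = (+¥598 trillion) / 0.2256 ≈ +¥2,650.7 trillion.

+¥2,650.7 trillion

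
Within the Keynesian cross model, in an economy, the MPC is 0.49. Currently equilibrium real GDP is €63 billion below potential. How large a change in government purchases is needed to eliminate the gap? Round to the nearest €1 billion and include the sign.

Spending multiplier = 1/(1 − MPC) = 1/(1 − 0.49) = 1/0.51 ≈ 1.961.
Need ΔY = +€63 billion, so ΔG = ΔY/k = (+€63 billion) × 0.51 ≈ +€32 billion.
The government should increase government purchases by €32 billion.

+€32 billion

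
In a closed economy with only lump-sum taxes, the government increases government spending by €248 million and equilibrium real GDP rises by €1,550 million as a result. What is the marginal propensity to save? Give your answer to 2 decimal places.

0.16

Implied spending multiplier k = ΔY/ΔG = 1,550/248 = 6.25.
Since k = 1/(1 − MPC), MPC = 1 − 1/k = 1 − ΔG/ΔY = 1 − 248/1,550 = 0.84.
MPS = 1 − MPC = 0.16.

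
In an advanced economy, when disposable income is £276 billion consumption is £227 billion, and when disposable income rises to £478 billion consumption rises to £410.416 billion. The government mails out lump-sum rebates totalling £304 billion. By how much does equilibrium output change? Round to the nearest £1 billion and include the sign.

MPC = ΔC/ΔYd = (410.416 − 227)/(478 − 276) = 183.416/202 = 0.908.
A lump-sum tax change of −£304 billion shifts disposable income by +£304 billion; first-round consumption changes by −c × ΔT = −0.908 × (−£304 billion) = +£276.032 billion.
Expenditure multiplier = 1/(1 − MPC) = 1/(1 − 0.908) = 1/0.092 ≈ 10.87.
The tax multiplier is −c × k ≈ −9.87, so ΔY = k × (−c·ΔT) = (+£276.032 billion) / 0.092 ≈ +£3,000 billion.

+£3,000 billion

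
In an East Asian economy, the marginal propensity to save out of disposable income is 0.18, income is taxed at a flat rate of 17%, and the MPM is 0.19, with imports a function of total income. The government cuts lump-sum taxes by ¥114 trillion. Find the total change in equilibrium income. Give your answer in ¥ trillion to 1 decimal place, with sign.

+¥183.5 trillion

MPC = 1 − MPS = 1 − 0.18 = 0.82.
A lump-sum tax change of −¥114 trillion shifts disposable income by +¥114 trillion; first-round consumption changes by −c × ΔT = −0.82 × (−¥114 trillion) = +¥93.48 trillion.
Expenditure multiplier = 1/(1 − c(1−t) + m) = 1/(1 − 0.82×0.83 + 0.19) = 1/0.5094 ≈ 1.963.
The tax multiplier is −c × k ≈ −1.61, so ΔY = k × (−c·ΔT) = (+¥93.48 trillion) / 0.5094 ≈ +¥183.5 trillion.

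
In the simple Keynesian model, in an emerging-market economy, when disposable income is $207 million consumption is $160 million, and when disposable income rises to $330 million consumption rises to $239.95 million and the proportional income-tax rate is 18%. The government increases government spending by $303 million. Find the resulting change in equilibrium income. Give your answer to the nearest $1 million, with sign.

+$649 million

MPC = ΔC/ΔYd = (239.95 − 160)/(330 − 207) = 79.95/123 = 0.65.
Government-spending multiplier = 1/(1 − c(1−t)) = 1/(1 − 0.65×0.82) = 1/0.467 ≈ 2.141.
ΔY = k × ΔG = (+$303 million) / 0.467 ≈ +$649 million.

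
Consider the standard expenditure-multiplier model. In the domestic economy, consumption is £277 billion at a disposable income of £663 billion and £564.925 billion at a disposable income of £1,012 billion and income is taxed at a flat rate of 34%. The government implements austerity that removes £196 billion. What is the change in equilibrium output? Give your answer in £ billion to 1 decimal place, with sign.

−£430.3 billion

MPC = ΔC/ΔYd = (564.925 − 277)/(1,012 − 663) = 287.925/349 = 0.825.
Government-spending multiplier = 1/(1 − c(1−t)) = 1/(1 − 0.825×0.66) = 1/0.4555 ≈ 2.195.
ΔY = k × ΔG = (−£196 billion) / 0.4555 ≈ −£430.3 billion.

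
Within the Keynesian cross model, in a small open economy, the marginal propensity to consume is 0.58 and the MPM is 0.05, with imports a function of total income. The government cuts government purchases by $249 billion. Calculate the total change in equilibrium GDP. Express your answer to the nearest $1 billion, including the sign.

−$530 billion

Spending multiplier = 1/(1 − c + m) = 1/(1 − 0.58 + 0.05) = 1/0.47 ≈ 2.128.
ΔY = k × ΔG = (−$249 billion) / 0.47 ≈ −$530 billion.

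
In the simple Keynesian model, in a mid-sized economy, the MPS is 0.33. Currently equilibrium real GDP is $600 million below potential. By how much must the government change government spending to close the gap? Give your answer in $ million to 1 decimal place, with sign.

MPC = 1 − MPS = 1 − 0.33 = 0.67.
Spending multiplier = 1/(1 − MPC) = 1/(1 − 0.67) = 1/0.33 ≈ 3.03.
Need ΔY = +$600 million, so ΔG = ΔY/k = (+$600 million) × 0.33 = +$198 million.
The government should increase government spending by $198 million.

+$198.0 million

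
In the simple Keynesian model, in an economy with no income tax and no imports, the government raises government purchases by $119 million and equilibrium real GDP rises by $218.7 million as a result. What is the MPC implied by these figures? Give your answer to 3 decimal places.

Implied spending multiplier k = ΔY/ΔG = 218.7/119 ≈ 1.8378.
Since k = 1/(1 − MPC), MPC = 1 − 1/k = 1 − ΔG/ΔY = 1 − 119/218.7 ≈ 0.456.

0.456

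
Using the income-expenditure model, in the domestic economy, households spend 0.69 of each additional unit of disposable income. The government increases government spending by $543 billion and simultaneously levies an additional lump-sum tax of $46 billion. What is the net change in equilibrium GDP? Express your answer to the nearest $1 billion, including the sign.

Expenditure multiplier = 1/(1 − MPC) = 1/(1 − 0.69) = 1/0.31 ≈ 3.226.
ΔG contributes k·ΔG = (+$543 billion) / 0.31 ≈ +$1,751.6 billion.
ΔT of +$46 billion changes first-round spending by −c·ΔT = −$31.74 billion, contributing k·(−c·ΔT) = (−$31.74 billion) / 0.31 ≈ −$102.4 billion.
Net ΔY = k(ΔG − c·ΔT) = (+$511.26 billion) / 0.31 ≈ +$1,649 billion.

+$1,649 billion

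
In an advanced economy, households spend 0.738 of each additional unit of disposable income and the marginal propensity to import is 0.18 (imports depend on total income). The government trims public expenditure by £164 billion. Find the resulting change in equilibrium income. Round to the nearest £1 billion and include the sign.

Spending multiplier = 1/(1 − c + m) = 1/(1 − 0.738 + 0.18) = 1/0.442 ≈ 2.262.
ΔY = k × ΔG = (−£164 billion) / 0.442 ≈ −£371 billion.

−£371 billion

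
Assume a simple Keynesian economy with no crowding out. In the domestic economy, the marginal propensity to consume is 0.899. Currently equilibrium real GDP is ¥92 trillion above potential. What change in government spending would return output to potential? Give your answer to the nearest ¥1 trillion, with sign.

−¥9 trillion

Spending multiplier = 1/(1 − MPC) = 1/(1 − 0.899) = 1/0.101 ≈ 9.901.
Need ΔY = −¥92 trillion, so ΔG = ΔY/k = (−¥92 trillion) × 0.101 ≈ −¥9 trillion.
The government should cut government spending by ¥9 trillion.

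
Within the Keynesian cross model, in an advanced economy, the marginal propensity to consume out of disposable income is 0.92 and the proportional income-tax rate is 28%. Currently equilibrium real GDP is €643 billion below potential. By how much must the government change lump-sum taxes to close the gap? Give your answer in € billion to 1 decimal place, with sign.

−€236.0 billion

Spending multiplier = 1/(1 − c(1−t)) = 1/(1 − 0.92×0.72) = 1/0.3376 ≈ 2.962.
Tax multiplier = −c·k = −0.92/0.3376 ≈ −2.725. Need ΔY = +€643 billion, so ΔT = ΔY/(−c·k) = −(+€643 billion) × 0.3376 / 0.92 ≈ −€236 billion.
The government should cut lump-sum taxes by €236 billion.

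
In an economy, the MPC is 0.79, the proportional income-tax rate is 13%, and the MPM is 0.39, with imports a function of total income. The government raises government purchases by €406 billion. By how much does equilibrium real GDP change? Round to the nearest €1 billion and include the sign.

Spending multiplier = 1/(1 − c(1−t) + m) = 1/(1 − 0.79×0.87 + 0.39) = 1/0.7027 ≈ 1.423.
ΔY = k × ΔG = (+€406 billion) / 0.7027 ≈ +€578 billion.

+€578 billion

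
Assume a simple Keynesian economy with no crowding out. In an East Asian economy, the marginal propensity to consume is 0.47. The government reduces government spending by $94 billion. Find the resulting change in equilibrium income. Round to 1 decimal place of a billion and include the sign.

−$177.4 billion

Expenditure multiplier = 1/(1 − MPC) = 1/(1 − 0.47) = 1/0.53 ≈ 1.887.
ΔY = k × ΔG = (−$94 billion) / 0.53 ≈ −$177.4 billion.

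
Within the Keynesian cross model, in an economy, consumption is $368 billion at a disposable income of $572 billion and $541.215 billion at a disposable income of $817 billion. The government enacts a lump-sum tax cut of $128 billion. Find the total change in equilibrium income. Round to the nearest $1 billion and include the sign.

+$309 billion

MPC = ΔC/ΔYd = (541.215 − 368)/(817 − 572) = 173.215/245 = 0.707.
A lump-sum tax change of −$128 billion shifts disposable income by +$128 billion; first-round consumption changes by −c × ΔT = −0.707 × (−$128 billion) = +$90.496 billion.
Expenditure multiplier = 1/(1 − MPC) = 1/(1 − 0.707) = 1/0.293 ≈ 3.413.
The tax multiplier is −c × k ≈ −2.413, so ΔY = k × (−c·ΔT) = (+$90.496 billion) / 0.293 ≈ +$309 billion.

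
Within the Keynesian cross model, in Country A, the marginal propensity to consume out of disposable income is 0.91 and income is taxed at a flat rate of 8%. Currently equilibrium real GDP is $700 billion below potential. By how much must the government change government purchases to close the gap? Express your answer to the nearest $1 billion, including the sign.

Spending multiplier = 1/(1 − c(1−t)) = 1/(1 − 0.91×0.92) = 1/0.1628 ≈ 6.143.
Need ΔY = +$700 billion, so ΔG = ΔY/k = (+$700 billion) × 0.1628 ≈ +$114 billion.
The government should increase government purchases by $114 billion.

+$114 billion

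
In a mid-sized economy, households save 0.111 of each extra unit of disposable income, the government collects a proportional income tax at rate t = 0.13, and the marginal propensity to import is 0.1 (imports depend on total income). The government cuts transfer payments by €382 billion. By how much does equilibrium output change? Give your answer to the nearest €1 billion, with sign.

−€1,040 billion

MPC = 1 − MPS = 1 − 0.111 = 0.889.
The transfer change shifts disposable income by −€382 billion, so first-round consumption changes by c·ΔTR = 0.889 × (−€382 billion) = −€339.598 billion.
Expenditure multiplier = 1/(1 − c(1−t) + m) = 1/(1 − 0.889×0.87 + 0.1) = 1/0.32657 ≈ 3.062.
The transfer multiplier is c × k ≈ 2.722, so ΔY = k × (c·ΔTR) = (−€339.598 billion) / 0.32657 ≈ −€1,040 billion.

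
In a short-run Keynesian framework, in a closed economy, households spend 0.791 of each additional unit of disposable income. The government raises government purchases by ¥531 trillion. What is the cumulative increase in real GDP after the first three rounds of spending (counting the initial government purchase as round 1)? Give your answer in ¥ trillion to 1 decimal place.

¥1,283.3 trillion

Round 1 adds ΔG = ¥531 trillion; each later round is MPC = 0.791 times the previous.
After 3 rounds: 531 + 420.021 + 332.236611 = ΔG·(1 − c^3)/(1 − c) = 531 × (1 − 0.494913671)/0.209 ≈ ¥1,283.3 trillion.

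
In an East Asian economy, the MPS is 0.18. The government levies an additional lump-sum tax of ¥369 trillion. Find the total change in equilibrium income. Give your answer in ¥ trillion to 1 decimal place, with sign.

−¥1,681.0 trillion

MPC = 1 − MPS = 1 − 0.18 = 0.82.
A lump-sum tax change of +¥369 trillion shifts disposable income by −¥369 trillion; first-round consumption changes by −c × ΔT = −0.82 × (+¥369 trillion) = −¥302.58 trillion.
Expenditure multiplier = 1/(1 − MPC) = 1/(1 − 0.82) = 1/0.18 ≈ 5.556.
The tax multiplier is −c × k ≈ −4.556, so ΔY = k × (−c·ΔT) = (−¥302.58 trillion) / 0.18 = −¥1,681 trillion.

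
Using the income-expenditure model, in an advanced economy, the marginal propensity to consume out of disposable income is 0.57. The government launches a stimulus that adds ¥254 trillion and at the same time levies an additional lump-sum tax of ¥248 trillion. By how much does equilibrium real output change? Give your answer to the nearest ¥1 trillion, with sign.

Expenditure multiplier = 1/(1 − MPC) = 1/(1 − 0.57) = 1/0.43 ≈ 2.326.
ΔG contributes k·ΔG = (+¥254 trillion) / 0.43 ≈ +¥590.7 trillion.
ΔT of +¥248 trillion changes first-round spending by −c·ΔT = −¥141.36 trillion, contributing k·(−c·ΔT) = (−¥141.36 trillion) / 0.43 ≈ −¥328.7 trillion.
Net ΔY = k(ΔG − c·ΔT) = (+¥112.64 trillion) / 0.43 ≈ +¥262 trillion.

+¥262 trillion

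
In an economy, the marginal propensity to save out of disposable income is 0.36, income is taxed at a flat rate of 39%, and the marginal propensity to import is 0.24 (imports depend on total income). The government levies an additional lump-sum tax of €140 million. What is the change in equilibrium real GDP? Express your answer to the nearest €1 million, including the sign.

−€105 million

MPC = 1 − MPS = 1 − 0.36 = 0.64.
A lump-sum tax change of +€140 million shifts disposable income by −€140 million; first-round consumption changes by −c × ΔT = −0.64 × (+€140 million) = −€89.6 million.
Expenditure multiplier = 1/(1 − c(1−t) + m) = 1/(1 − 0.64×0.61 + 0.24) = 1/0.8496 ≈ 1.177.
The tax multiplier is −c × k ≈ −0.753, so ΔY = k × (−c·ΔT) = (−€89.6 million) / 0.8496 ≈ −€105 million.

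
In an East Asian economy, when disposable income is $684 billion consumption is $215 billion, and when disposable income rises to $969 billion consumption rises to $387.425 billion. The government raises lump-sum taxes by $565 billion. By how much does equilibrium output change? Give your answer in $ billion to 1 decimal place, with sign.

MPC = ΔC/ΔYd = (387.425 − 215)/(969 − 684) = 172.425/285 = 0.605.
A lump-sum tax change of +$565 billion shifts disposable income by −$565 billion; first-round consumption changes by −c × ΔT = −0.605 × (+$565 billion) = −$341.825 billion.
Expenditure multiplier = 1/(1 − MPC) = 1/(1 − 0.605) = 1/0.395 ≈ 2.532.
The tax multiplier is −c × k ≈ −1.532, so ΔY = k × (−c·ΔT) = (−$341.825 billion) / 0.395 ≈ −$865.4 billion.

−$865.4 billion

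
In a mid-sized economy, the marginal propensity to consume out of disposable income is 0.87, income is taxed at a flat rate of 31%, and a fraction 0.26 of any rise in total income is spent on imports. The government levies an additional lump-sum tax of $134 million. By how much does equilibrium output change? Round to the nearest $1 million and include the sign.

−$177 million

A lump-sum tax change of +$134 million shifts disposable income by −$134 million; first-round consumption changes by −c × ΔT = −0.87 × (+$134 million) = −$116.58 million.
Expenditure multiplier = 1/(1 − c(1−t) + m) = 1/(1 − 0.87×0.69 + 0.26) = 1/0.6597 ≈ 1.516.
The tax multiplier is −c × k ≈ −1.319, so ΔY = k × (−c·ΔT) = (−$116.58 million) / 0.6597 ≈ −$177 million.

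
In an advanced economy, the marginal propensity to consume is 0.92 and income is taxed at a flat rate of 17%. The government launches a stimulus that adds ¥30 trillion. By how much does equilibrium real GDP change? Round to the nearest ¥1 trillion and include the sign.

+¥127 trillion

Spending multiplier = 1/(1 − c(1−t)) = 1/(1 − 0.92×0.83) = 1/0.2364 ≈ 4.23.
ΔY = k × ΔG = (+¥30 trillion) / 0.2364 ≈ +¥127 trillion.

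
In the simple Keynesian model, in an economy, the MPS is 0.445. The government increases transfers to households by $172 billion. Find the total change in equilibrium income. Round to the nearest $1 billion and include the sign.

+$215 billion

MPC = 1 − MPS = 1 − 0.445 = 0.555.
The transfer change shifts disposable income by +$172 billion, so first-round consumption changes by c·ΔTR = 0.555 × (+$172 billion) = +$95.46 billion.
Expenditure multiplier = 1/(1 − MPC) = 1/(1 − 0.555) = 1/0.445 ≈ 2.247.
The transfer multiplier is c × k ≈ 1.247, so ΔY = k × (c·ΔTR) = (+$95.46 billion) / 0.445 ≈ +$215 billion.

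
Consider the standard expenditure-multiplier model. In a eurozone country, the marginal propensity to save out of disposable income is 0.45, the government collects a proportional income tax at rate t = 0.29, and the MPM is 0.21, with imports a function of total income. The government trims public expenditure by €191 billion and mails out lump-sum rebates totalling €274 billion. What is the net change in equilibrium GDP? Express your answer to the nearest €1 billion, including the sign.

−€49 billion

MPC = 1 − MPS = 1 − 0.45 = 0.55.
Expenditure multiplier = 1/(1 − c(1−t) + m) = 1/(1 − 0.55×0.71 + 0.21) = 1/0.8195 ≈ 1.22.
ΔG contributes k·ΔG = (−€191 billion) / 0.8195 ≈ −€233.1 billion.
ΔT of −€274 billion changes first-round spending by −c·ΔT = +€150.7 billion, contributing k·(−c·ΔT) = (+€150.7 billion) / 0.8195 ≈ +€183.9 billion.
Net ΔY = k(ΔG − c·ΔT) = (−€40.3 billion) / 0.8195 ≈ −€49 billion.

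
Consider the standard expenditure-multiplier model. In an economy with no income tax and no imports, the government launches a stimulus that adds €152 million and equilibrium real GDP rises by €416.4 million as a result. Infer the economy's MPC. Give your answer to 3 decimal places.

Implied spending multiplier k = ΔY/ΔG = 416.4/152 ≈ 2.7395.
Since k = 1/(1 − MPC), MPC = 1 − 1/k = 1 − ΔG/ΔY = 1 − 152/416.4 ≈ 0.635.

0.635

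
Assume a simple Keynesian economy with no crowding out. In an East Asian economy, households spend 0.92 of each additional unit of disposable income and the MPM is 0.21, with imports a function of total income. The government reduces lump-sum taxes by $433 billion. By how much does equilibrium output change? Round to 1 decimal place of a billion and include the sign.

A lump-sum tax change of −$433 billion shifts disposable income by +$433 billion; first-round consumption changes by −c × ΔT = −0.92 × (−$433 billion) = +$398.36 billion.
Expenditure multiplier = 1/(1 − c + m) = 1/(1 − 0.92 + 0.21) = 1/0.29 ≈ 3.448.
The tax multiplier is −c × k ≈ −3.172, so ΔY = k × (−c·ΔT) = (+$398.36 billion) / 0.29 ≈ +$1,373.7 billion.

+$1,373.7 billion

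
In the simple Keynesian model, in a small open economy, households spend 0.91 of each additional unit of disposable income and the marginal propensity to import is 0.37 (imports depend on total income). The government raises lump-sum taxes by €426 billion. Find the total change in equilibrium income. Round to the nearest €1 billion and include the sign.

A lump-sum tax change of +€426 billion shifts disposable income by −€426 billion; first-round consumption changes by −c × ΔT = −0.91 × (+€426 billion) = −€387.66 billion.
Expenditure multiplier = 1/(1 − c + m) = 1/(1 − 0.91 + 0.37) = 1/0.46 ≈ 2.174.
The tax multiplier is −c × k ≈ −1.978, so ΔY = k × (−c·ΔT) = (−€387.66 billion) / 0.46 ≈ −€843 billion.

−€843 billion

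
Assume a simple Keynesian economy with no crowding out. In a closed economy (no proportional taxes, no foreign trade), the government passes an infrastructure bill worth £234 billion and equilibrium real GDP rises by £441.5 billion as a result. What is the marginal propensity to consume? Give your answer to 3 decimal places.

0.470

Implied spending multiplier k = ΔY/ΔG = 441.5/234 ≈ 1.8868.
Since k = 1/(1 − MPC), MPC = 1 − 1/k = 1 − ΔG/ΔY = 1 − 234/441.5 ≈ 0.470.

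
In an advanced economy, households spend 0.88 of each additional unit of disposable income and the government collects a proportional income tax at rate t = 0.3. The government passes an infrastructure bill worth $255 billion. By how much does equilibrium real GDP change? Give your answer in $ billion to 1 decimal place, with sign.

Spending multiplier = 1/(1 − c(1−t)) = 1/(1 − 0.88×0.7) = 1/0.384 ≈ 2.604.
ΔY = k × ΔG = (+$255 billion) / 0.384 ≈ +$664.1 billion.

+$664.1 billion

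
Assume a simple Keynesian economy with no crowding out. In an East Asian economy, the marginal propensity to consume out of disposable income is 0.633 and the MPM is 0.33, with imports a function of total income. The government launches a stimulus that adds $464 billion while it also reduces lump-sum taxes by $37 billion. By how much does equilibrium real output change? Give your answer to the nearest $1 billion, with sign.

Expenditure multiplier = 1/(1 − c + m) = 1/(1 − 0.633 + 0.33) = 1/0.697 ≈ 1.435.
ΔG contributes k·ΔG = (+$464 billion) / 0.697 ≈ +$665.7 billion.
ΔT of −$37 billion changes first-round spending by −c·ΔT = +$23.421 billion, contributing k·(−c·ΔT) = (+$23.421 billion) / 0.697 ≈ +$33.6 billion.
Net ΔY = k(ΔG − c·ΔT) = (+$487.421 billion) / 0.697 ≈ +$699 billion.

+$699 billion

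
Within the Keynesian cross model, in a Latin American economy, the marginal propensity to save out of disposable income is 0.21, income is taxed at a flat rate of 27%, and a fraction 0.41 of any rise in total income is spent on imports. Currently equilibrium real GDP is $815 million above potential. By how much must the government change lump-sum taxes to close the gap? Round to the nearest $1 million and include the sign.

+$860 million

MPC = 1 − MPS = 1 − 0.21 = 0.79.
Spending multiplier = 1/(1 − c(1−t) + m) = 1/(1 − 0.79×0.73 + 0.41) = 1/0.8333 ≈ 1.2.
Tax multiplier = −c·k = −0.79/0.8333 ≈ −0.948. Need ΔY = −$815 million, so ΔT = ΔY/(−c·k) = −(−$815 million) × 0.8333 / 0.79 ≈ +$860 million.
The government should raise lump-sum taxes by $860 million.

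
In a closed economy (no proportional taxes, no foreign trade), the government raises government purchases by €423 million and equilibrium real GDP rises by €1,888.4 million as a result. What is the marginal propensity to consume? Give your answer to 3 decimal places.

0.776

Implied spending multiplier k = ΔY/ΔG = 1,888.4/423 ≈ 4.4643.
Since k = 1/(1 − MPC), MPC = 1 − 1/k = 1 − ΔG/ΔY = 1 − 423/1,888.4 ≈ 0.776.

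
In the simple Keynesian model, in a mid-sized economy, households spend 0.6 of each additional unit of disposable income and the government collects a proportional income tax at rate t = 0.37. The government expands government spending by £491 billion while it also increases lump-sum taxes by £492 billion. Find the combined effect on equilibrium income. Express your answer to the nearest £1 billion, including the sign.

+£315 billion

Expenditure multiplier = 1/(1 − c(1−t)) = 1/(1 − 0.6×0.63) = 1/0.622 ≈ 1.608.
ΔG contributes k·ΔG = (+£491 billion) / 0.622 ≈ +£789.4 billion.
ΔT of +£492 billion changes first-round spending by −c·ΔT = −£295.2 billion, contributing k·(−c·ΔT) = (−£295.2 billion) / 0.622 ≈ −£474.6 billion.
Net ΔY = k(ΔG − c·ΔT) = (+£195.8 billion) / 0.622 ≈ +£315 billion.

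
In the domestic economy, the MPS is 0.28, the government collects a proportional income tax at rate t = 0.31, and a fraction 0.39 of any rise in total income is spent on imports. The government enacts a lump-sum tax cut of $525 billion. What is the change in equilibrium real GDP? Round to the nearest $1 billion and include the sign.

+$423 billion

MPC = 1 − MPS = 1 − 0.28 = 0.72.
A lump-sum tax change of −$525 billion shifts disposable income by +$525 billion; first-round consumption changes by −c × ΔT = −0.72 × (−$525 billion) = +$378 billion.
Expenditure multiplier = 1/(1 − c(1−t) + m) = 1/(1 − 0.72×0.69 + 0.39) = 1/0.8932 ≈ 1.12.
The tax multiplier is −c × k ≈ −0.806, so ΔY = k × (−c·ΔT) = (+$378 billion) / 0.8932 ≈ +$423 billion.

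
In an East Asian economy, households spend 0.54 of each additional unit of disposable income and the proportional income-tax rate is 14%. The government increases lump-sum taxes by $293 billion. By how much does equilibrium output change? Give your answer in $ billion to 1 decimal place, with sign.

−$295.4 billion

A lump-sum tax change of +$293 billion shifts disposable income by −$293 billion; first-round consumption changes by −c × ΔT = −0.54 × (+$293 billion) = −$158.22 billion.
Expenditure multiplier = 1/(1 − c(1−t)) = 1/(1 − 0.54×0.86) = 1/0.5356 ≈ 1.867.
The tax multiplier is −c × k ≈ −1.008, so ΔY = k × (−c·ΔT) = (−$158.22 billion) / 0.5356 ≈ −$295.4 billion.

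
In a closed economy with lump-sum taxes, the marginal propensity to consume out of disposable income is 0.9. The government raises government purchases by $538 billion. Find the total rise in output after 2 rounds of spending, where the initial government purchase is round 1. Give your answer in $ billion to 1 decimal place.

$1,022.2 billion

Round 1 adds ΔG = $538 billion; each later round is MPC = 0.9 times the previous.
After 2 rounds: 538 + 484.2 = ΔG·(1 − c^2)/(1 − c) = 538 × (1 − 0.81)/0.1 = $1,022.2 billion.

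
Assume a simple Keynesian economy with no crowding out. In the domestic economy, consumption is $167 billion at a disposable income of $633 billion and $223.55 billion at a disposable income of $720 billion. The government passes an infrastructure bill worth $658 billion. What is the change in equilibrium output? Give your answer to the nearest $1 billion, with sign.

MPC = ΔC/ΔYd = (223.55 − 167)/(720 − 633) = 56.55/87 = 0.65.
Government-spending multiplier = 1/(1 − MPC) = 1/(1 − 0.65) = 1/0.35 ≈ 2.857.
ΔY = k × ΔG = (+$658 billion) / 0.35 = +$1,880 billion.

+$1,880 billion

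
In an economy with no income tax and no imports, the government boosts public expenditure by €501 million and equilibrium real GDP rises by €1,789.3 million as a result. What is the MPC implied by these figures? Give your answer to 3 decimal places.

0.720

Implied spending multiplier k = ΔY/ΔG = 1,789.3/501 ≈ 3.5715.
Since k = 1/(1 − MPC), MPC = 1 − 1/k = 1 − ΔG/ΔY = 1 − 501/1,789.3 ≈ 0.720.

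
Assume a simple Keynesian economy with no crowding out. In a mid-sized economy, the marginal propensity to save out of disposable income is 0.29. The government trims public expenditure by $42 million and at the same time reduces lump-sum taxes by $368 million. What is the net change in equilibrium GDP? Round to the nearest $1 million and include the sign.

MPC = 1 − MPS = 1 − 0.29 = 0.71.
Expenditure multiplier = 1/(1 − MPC) = 1/(1 − 0.71) = 1/0.29 ≈ 3.448.
ΔG contributes k·ΔG = (−$42 million) / 0.29 ≈ −$144.8 million.
ΔT of −$368 million changes first-round spending by −c·ΔT = +$261.28 million, contributing k·(−c·ΔT) = (+$261.28 million) / 0.29 ≈ +$901 million.
Net ΔY = k(ΔG − c·ΔT) = (+$219.28 million) / 0.29 ≈ +$756 million.

+$756 million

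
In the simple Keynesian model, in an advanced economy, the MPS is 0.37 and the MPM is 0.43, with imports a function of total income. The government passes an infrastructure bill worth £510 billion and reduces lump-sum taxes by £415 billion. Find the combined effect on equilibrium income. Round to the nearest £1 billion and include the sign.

MPC = 1 − MPS = 1 − 0.37 = 0.63.
Expenditure multiplier = 1/(1 − c + m) = 1/(1 − 0.63 + 0.43) = 1/0.8 = 1.25.
ΔG contributes k·ΔG = (+£510 billion) / 0.8 = +£637.5 billion.
ΔT of −£415 billion changes first-round spending by −c·ΔT = +£261.45 billion, contributing k·(−c·ΔT) = (+£261.45 billion) / 0.8 ≈ +£326.8 billion.
Net ΔY = k(ΔG − c·ΔT) = (+£771.45 billion) / 0.8 ≈ +£964 billion.

+£964 billion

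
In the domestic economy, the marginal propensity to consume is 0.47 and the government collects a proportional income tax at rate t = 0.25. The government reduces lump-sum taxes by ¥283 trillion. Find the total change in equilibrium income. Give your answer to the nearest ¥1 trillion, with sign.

+¥205 trillion

A lump-sum tax change of −¥283 trillion shifts disposable income by +¥283 trillion; first-round consumption changes by −c × ΔT = −0.47 × (−¥283 trillion) = +¥133.01 trillion.
Expenditure multiplier = 1/(1 − c(1−t)) = 1/(1 − 0.47×0.75) = 1/0.6475 ≈ 1.544.
The tax multiplier is −c × k ≈ −0.726, so ΔY = k × (−c·ΔT) = (+¥133.01 trillion) / 0.6475 ≈ +¥205 trillion.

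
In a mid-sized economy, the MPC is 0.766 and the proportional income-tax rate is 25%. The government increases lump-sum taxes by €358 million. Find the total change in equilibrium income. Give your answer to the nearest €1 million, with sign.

−€644 million

A lump-sum tax change of +€358 million shifts disposable income by −€358 million; first-round consumption changes by −c × ΔT = −0.766 × (+€358 million) = −€274.228 million.
Expenditure multiplier = 1/(1 − c(1−t)) = 1/(1 − 0.766×0.75) = 1/0.4255 ≈ 2.35.
The tax multiplier is −c × k ≈ −1.8, so ΔY = k × (−c·ΔT) = (−€274.228 million) / 0.4255 ≈ −€644 million.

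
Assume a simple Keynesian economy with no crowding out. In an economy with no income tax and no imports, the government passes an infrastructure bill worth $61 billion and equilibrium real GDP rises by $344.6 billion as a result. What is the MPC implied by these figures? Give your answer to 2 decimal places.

Implied spending multiplier k = ΔY/ΔG = 344.6/61 ≈ 5.6492.
Since k = 1/(1 − MPC), MPC = 1 − 1/k = 1 − ΔG/ΔY = 1 − 61/344.6 ≈ 0.82.

0.82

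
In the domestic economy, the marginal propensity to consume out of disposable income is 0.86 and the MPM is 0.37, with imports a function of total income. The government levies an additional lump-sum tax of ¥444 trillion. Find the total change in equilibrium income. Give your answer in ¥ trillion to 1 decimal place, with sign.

−¥748.7 trillion

A lump-sum tax change of +¥444 trillion shifts disposable income by −¥444 trillion; first-round consumption changes by −c × ΔT = −0.86 × (+¥444 trillion) = −¥381.84 trillion.
Expenditure multiplier = 1/(1 − c + m) = 1/(1 − 0.86 + 0.37) = 1/0.51 ≈ 1.961.
The tax multiplier is −c × k ≈ −1.686, so ΔY = k × (−c·ΔT) = (−¥381.84 trillion) / 0.51 ≈ −¥748.7 trillion.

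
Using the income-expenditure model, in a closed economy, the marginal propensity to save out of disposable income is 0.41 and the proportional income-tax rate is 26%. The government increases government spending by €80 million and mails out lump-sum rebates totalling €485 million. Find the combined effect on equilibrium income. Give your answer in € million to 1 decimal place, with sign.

+€649.9 million

MPC = 1 − MPS = 1 − 0.41 = 0.59.
Expenditure multiplier = 1/(1 − c(1−t)) = 1/(1 − 0.59×0.74) = 1/0.5634 ≈ 1.775.
ΔG contributes k·ΔG = (+€80 million) / 0.5634 ≈ +€142 million.
ΔT of −€485 million changes first-round spending by −c·ΔT = +€286.15 million, contributing k·(−c·ΔT) = (+€286.15 million) / 0.5634 ≈ +€507.9 million.
Net ΔY = k(ΔG − c·ΔT) = (+€366.15 million) / 0.5634 ≈ +€649.9 million.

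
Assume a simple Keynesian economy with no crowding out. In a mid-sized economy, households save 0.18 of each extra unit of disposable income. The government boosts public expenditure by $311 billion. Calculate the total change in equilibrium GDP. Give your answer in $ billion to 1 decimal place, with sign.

+$1,727.8 billion

MPC = 1 − MPS = 1 − 0.18 = 0.82.
Spending multiplier = 1/(1 − MPC) = 1/(1 − 0.82) = 1/0.18 ≈ 5.556.
ΔY = k × ΔG = (+$311 billion) / 0.18 ≈ +$1,727.8 billion.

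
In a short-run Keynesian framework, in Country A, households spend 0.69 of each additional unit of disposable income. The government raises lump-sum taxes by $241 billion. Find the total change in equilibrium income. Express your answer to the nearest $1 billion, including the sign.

A lump-sum tax change of +$241 billion shifts disposable income by −$241 billion; first-round consumption changes by −c × ΔT = −0.69 × (+$241 billion) = −$166.29 billion.
Expenditure multiplier = 1/(1 − MPC) = 1/(1 − 0.69) = 1/0.31 ≈ 3.226.
The tax multiplier is −c × k ≈ −2.226, so ΔY = k × (−c·ΔT) = (−$166.29 billion) / 0.31 ≈ −$536 billion.

−$536 billion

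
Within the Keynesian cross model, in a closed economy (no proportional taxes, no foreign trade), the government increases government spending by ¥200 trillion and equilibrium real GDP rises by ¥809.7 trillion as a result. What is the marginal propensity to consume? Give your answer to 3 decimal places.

0.753

Implied spending multiplier k = ΔY/ΔG = 809.7/200 = 4.0485.
Since k = 1/(1 − MPC), MPC = 1 − 1/k = 1 − ΔG/ΔY = 1 − 200/809.7 ≈ 0.753.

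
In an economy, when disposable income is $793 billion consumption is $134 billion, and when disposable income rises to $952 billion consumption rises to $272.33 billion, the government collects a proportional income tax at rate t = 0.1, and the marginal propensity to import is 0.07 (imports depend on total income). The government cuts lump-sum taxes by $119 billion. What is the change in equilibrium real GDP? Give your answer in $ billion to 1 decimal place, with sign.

+$360.7 billion

MPC = ΔC/ΔYd = (272.33 − 134)/(952 − 793) = 138.33/159 = 0.87.
A lump-sum tax change of −$119 billion shifts disposable income by +$119 billion; first-round consumption changes by −c × ΔT = −0.87 × (−$119 billion) = +$103.53 billion.
Expenditure multiplier = 1/(1 − c(1−t) + m) = 1/(1 − 0.87×0.9 + 0.07) = 1/0.287 ≈ 3.484.
The tax multiplier is −c × k ≈ −3.031, so ΔY = k × (−c·ΔT) = (+$103.53 billion) / 0.287 ≈ +$360.7 billion.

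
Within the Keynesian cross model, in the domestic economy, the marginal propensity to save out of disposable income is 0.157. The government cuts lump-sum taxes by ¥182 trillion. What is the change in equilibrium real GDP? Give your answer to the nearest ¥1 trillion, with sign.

MPC = 1 − MPS = 1 − 0.157 = 0.843.
A lump-sum tax change of −¥182 trillion shifts disposable income by +¥182 trillion; first-round consumption changes by −c × ΔT = −0.843 × (−¥182 trillion) = +¥153.426 trillion.
Expenditure multiplier = 1/(1 − MPC) = 1/(1 − 0.843) = 1/0.157 ≈ 6.369.
The tax multiplier is −c × k ≈ −5.369, so ΔY = k × (−c·ΔT) = (+¥153.426 trillion) / 0.157 ≈ +¥977 trillion.

+¥977 trillion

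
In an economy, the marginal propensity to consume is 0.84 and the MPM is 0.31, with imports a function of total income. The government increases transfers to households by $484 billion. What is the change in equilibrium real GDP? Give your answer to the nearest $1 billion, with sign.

+$865 billion

The transfer change shifts disposable income by +$484 billion, so first-round consumption changes by c·ΔTR = 0.84 × (+$484 billion) = +$406.56 billion.
Expenditure multiplier = 1/(1 − c + m) = 1/(1 − 0.84 + 0.31) = 1/0.47 ≈ 2.128.
The transfer multiplier is c × k ≈ 1.787, so ΔY = k × (c·ΔTR) = (+$406.56 billion) / 0.47 ≈ +$865 billion.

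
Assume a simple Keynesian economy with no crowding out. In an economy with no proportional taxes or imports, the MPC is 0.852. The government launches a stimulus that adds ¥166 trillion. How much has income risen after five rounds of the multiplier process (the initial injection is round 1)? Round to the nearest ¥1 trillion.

Round 1 adds ΔG = ¥166 trillion; each later round is MPC = 0.852 times the previous.
After 5 rounds: 166 + 141.432 + 120.500064 + 102.666054528 + 87.471478457856 = ΔG·(1 − c^5)/(1 − c) = 166 × (1 − 0.448949997868032)/0.148 ≈ ¥618 trillion.

¥618 trillion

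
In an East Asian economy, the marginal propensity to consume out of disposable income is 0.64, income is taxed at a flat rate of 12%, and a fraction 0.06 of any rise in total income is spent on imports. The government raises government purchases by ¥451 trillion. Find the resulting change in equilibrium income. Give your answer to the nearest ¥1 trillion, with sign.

Expenditure multiplier = 1/(1 − c(1−t) + m) = 1/(1 − 0.64×0.88 + 0.06) = 1/0.4968 ≈ 2.013.
ΔY = k × ΔG = (+¥451 trillion) / 0.4968 ≈ +¥908 trillion.

+¥908 trillion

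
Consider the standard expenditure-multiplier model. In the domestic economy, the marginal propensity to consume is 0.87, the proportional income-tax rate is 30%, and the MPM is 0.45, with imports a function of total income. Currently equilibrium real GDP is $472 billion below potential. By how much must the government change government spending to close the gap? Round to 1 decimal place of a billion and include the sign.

Spending multiplier = 1/(1 − c(1−t) + m) = 1/(1 − 0.87×0.7 + 0.45) = 1/0.841 ≈ 1.189.
Need ΔY = +$472 billion, so ΔG = ΔY/k = (+$472 billion) × 0.841 ≈ +$397 billion.
The government should increase government spending by $397 billion.

+$397.0 billion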